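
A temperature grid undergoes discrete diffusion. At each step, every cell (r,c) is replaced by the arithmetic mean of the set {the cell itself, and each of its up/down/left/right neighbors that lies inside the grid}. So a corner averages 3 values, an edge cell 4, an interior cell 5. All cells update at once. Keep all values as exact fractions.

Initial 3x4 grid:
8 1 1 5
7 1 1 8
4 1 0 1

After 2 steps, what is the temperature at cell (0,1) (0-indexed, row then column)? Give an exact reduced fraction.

Step 1: cell (0,1) = 11/4
Step 2: cell (0,1) = 737/240
Full grid after step 2:
  157/36 737/240 697/240 125/36
  62/15 273/100 109/50 817/240
  7/2 169/80 149/80 5/2

Answer: 737/240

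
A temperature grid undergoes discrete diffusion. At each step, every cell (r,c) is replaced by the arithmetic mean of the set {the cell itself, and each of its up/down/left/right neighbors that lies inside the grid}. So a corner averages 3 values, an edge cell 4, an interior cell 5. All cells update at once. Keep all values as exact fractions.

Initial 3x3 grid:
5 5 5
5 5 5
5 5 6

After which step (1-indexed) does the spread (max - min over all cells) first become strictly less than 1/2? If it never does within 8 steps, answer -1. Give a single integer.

Answer: 1

Derivation:
Step 1: max=16/3, min=5, spread=1/3
  -> spread < 1/2 first at step 1
Step 2: max=95/18, min=5, spread=5/18
Step 3: max=1121/216, min=5, spread=41/216
Step 4: max=66931/12960, min=1811/360, spread=347/2592
Step 5: max=3994937/777600, min=18157/3600, spread=2921/31104
Step 6: max=239108539/46656000, min=2185483/432000, spread=24611/373248
Step 7: max=14315522033/2799360000, min=49256741/9720000, spread=207329/4478976
Step 8: max=857837952451/167961600000, min=2630801599/518400000, spread=1746635/53747712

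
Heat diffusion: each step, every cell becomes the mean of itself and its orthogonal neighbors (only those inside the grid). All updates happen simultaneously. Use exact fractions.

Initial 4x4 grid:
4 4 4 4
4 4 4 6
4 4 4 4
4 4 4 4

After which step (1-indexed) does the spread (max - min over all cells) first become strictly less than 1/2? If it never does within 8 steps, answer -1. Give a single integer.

Step 1: max=14/3, min=4, spread=2/3
Step 2: max=271/60, min=4, spread=31/60
Step 3: max=2371/540, min=4, spread=211/540
  -> spread < 1/2 first at step 3
Step 4: max=232843/54000, min=4, spread=16843/54000
Step 5: max=2082643/486000, min=18079/4500, spread=130111/486000
Step 6: max=61962367/14580000, min=1087159/270000, spread=3255781/14580000
Step 7: max=1849953691/437400000, min=1091107/270000, spread=82360351/437400000
Step 8: max=55239316891/13122000000, min=196906441/48600000, spread=2074577821/13122000000

Answer: 3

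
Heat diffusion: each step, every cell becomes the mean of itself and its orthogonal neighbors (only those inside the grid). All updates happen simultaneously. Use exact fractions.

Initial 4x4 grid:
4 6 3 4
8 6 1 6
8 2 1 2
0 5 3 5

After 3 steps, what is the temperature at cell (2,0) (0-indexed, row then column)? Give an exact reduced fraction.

Step 1: cell (2,0) = 9/2
Step 2: cell (2,0) = 74/15
Step 3: cell (2,0) = 994/225
Full grid after step 3:
  423/80 11513/2400 28283/7200 509/135
  1561/300 1737/400 5693/1500 24473/7200
  994/225 1517/375 19133/6000 24041/7200
  2231/540 1553/450 2977/900 6623/2160

Answer: 994/225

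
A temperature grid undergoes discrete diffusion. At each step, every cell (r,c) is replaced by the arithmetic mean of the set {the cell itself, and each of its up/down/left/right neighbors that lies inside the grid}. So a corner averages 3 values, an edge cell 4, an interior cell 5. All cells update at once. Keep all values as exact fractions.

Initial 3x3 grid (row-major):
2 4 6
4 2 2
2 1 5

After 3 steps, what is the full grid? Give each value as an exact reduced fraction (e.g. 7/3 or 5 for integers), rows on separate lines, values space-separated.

Answer: 1649/540 23741/7200 829/240
20191/7200 17759/6000 46607/14400
1379/540 6547/2400 6301/2160

Derivation:
After step 1:
  10/3 7/2 4
  5/2 13/5 15/4
  7/3 5/2 8/3
After step 2:
  28/9 403/120 15/4
  323/120 297/100 781/240
  22/9 101/40 107/36
After step 3:
  1649/540 23741/7200 829/240
  20191/7200 17759/6000 46607/14400
  1379/540 6547/2400 6301/2160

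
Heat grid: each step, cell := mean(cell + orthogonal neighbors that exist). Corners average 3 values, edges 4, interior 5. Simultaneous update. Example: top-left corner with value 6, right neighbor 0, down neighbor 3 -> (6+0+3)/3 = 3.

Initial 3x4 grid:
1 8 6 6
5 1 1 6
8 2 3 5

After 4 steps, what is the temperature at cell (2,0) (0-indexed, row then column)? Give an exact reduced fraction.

Step 1: cell (2,0) = 5
Step 2: cell (2,0) = 49/12
Step 3: cell (2,0) = 239/60
Step 4: cell (2,0) = 168857/43200
Full grid after step 4:
  536471/129600 910861/216000 317387/72000 12427/2700
  3488329/864000 1435091/360000 746233/180000 1881077/432000
  168857/43200 277537/72000 844411/216000 132449/32400

Answer: 168857/43200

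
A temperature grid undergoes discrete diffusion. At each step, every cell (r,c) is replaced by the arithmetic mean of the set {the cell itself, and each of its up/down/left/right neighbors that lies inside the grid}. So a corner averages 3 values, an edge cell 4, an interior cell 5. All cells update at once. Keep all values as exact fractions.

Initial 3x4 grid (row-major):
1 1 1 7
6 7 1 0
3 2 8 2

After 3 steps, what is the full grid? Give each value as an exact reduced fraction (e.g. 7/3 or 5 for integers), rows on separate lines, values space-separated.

Answer: 6769/2160 1393/450 9989/3600 2987/1080
52741/14400 10087/3000 6483/2000 6941/2400
4187/1080 28063/7200 24503/7200 7019/2160

Derivation:
After step 1:
  8/3 5/2 5/2 8/3
  17/4 17/5 17/5 5/2
  11/3 5 13/4 10/3
After step 2:
  113/36 83/30 83/30 23/9
  839/240 371/100 301/100 119/40
  155/36 919/240 899/240 109/36
After step 3:
  6769/2160 1393/450 9989/3600 2987/1080
  52741/14400 10087/3000 6483/2000 6941/2400
  4187/1080 28063/7200 24503/7200 7019/2160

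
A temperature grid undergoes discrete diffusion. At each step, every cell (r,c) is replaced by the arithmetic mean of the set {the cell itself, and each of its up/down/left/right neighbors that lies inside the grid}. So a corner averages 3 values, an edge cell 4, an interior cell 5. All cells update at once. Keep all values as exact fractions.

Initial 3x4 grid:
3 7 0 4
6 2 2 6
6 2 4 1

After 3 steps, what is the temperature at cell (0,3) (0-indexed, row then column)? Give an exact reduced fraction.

Answer: 3469/1080

Derivation:
Step 1: cell (0,3) = 10/3
Step 2: cell (0,3) = 59/18
Step 3: cell (0,3) = 3469/1080
Full grid after step 3:
  4519/1080 26291/7200 23921/7200 3469/1080
  19579/4800 7381/2000 6381/2000 15199/4800
  2197/540 25591/7200 22921/7200 1687/540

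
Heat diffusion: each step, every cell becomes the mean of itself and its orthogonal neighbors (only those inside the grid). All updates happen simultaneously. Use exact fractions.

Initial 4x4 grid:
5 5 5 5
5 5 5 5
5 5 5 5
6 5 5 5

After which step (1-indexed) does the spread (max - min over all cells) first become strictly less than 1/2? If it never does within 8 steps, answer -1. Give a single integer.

Step 1: max=16/3, min=5, spread=1/3
  -> spread < 1/2 first at step 1
Step 2: max=95/18, min=5, spread=5/18
Step 3: max=1121/216, min=5, spread=41/216
Step 4: max=33443/6480, min=5, spread=1043/6480
Step 5: max=997553/194400, min=5, spread=25553/194400
Step 6: max=29831459/5832000, min=90079/18000, spread=645863/5832000
Step 7: max=892441691/174960000, min=600971/120000, spread=16225973/174960000
Step 8: max=26721477983/5248800000, min=270701/54000, spread=409340783/5248800000

Answer: 1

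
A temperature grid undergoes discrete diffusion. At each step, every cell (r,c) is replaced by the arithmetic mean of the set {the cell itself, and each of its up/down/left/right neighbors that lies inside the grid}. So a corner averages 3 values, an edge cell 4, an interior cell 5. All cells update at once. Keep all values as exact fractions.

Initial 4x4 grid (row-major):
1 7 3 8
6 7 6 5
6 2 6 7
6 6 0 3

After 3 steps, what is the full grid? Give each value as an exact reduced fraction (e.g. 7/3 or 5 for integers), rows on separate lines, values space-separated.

Answer: 5393/1080 9181/1800 9893/1800 12149/2160
18287/3600 15431/3000 31739/6000 39467/7200
1999/400 9893/2000 7079/1500 6967/1440
3563/720 10759/2400 6217/1440 2273/540

Derivation:
After step 1:
  14/3 9/2 6 16/3
  5 28/5 27/5 13/2
  5 27/5 21/5 21/4
  6 7/2 15/4 10/3
After step 2:
  85/18 623/120 637/120 107/18
  76/15 259/50 277/50 1349/240
  107/20 237/50 24/5 1157/240
  29/6 373/80 887/240 37/9
After step 3:
  5393/1080 9181/1800 9893/1800 12149/2160
  18287/3600 15431/3000 31739/6000 39467/7200
  1999/400 9893/2000 7079/1500 6967/1440
  3563/720 10759/2400 6217/1440 2273/540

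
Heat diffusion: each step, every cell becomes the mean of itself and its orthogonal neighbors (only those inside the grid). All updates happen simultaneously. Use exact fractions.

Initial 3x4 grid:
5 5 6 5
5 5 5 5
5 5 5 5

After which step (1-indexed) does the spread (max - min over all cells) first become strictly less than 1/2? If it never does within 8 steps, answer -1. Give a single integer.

Step 1: max=16/3, min=5, spread=1/3
  -> spread < 1/2 first at step 1
Step 2: max=631/120, min=5, spread=31/120
Step 3: max=5611/1080, min=5, spread=211/1080
Step 4: max=556897/108000, min=9047/1800, spread=14077/108000
Step 5: max=5000407/972000, min=543683/108000, spread=5363/48600
Step 6: max=149540809/29160000, min=302869/60000, spread=93859/1166400
Step 7: max=8958274481/1749600000, min=491336467/97200000, spread=4568723/69984000
Step 8: max=536660435629/104976000000, min=14761618889/2916000000, spread=8387449/167961600

Answer: 1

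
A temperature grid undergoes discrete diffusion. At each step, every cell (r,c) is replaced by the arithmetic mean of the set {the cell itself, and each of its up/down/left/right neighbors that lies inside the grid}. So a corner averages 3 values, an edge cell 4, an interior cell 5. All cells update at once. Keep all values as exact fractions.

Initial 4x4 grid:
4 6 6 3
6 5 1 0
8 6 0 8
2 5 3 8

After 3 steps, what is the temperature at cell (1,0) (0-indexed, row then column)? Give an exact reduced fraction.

Step 1: cell (1,0) = 23/4
Step 2: cell (1,0) = 1283/240
Step 3: cell (1,0) = 1487/288
Full grid after step 3:
  5629/1080 6679/1440 9241/2400 2423/720
  1487/288 2747/600 7473/2000 1067/300
  11989/2400 1809/400 6173/1500 3571/900
  3491/720 1373/300 3931/900 2429/540

Answer: 1487/288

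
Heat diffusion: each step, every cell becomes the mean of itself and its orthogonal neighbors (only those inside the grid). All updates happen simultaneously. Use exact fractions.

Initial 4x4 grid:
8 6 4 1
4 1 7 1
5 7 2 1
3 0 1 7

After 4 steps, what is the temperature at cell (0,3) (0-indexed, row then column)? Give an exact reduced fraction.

Answer: 11927/3600

Derivation:
Step 1: cell (0,3) = 2
Step 2: cell (0,3) = 3
Step 3: cell (0,3) = 73/24
Step 4: cell (0,3) = 11927/3600
Full grid after step 4:
  10073/2160 318389/72000 29381/8000 11927/3600
  107363/24000 40193/10000 35801/10000 73723/24000
  822067/216000 329669/90000 94703/30000 72307/24000
  113483/32400 692287/216000 220621/72000 10267/3600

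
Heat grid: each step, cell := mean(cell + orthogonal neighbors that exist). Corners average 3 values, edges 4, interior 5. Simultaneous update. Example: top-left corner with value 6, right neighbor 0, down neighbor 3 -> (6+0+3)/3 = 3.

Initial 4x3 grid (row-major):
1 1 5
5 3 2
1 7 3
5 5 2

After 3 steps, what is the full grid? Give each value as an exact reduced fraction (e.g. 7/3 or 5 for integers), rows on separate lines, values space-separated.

After step 1:
  7/3 5/2 8/3
  5/2 18/5 13/4
  9/2 19/5 7/2
  11/3 19/4 10/3
After step 2:
  22/9 111/40 101/36
  97/30 313/100 781/240
  217/60 403/100 833/240
  155/36 311/80 139/36
After step 3:
  3043/1080 2231/800 6361/2160
  5591/1800 6569/2000 22789/7200
  13667/3600 3627/1000 26309/7200
  8503/2160 19301/4800 4039/1080

Answer: 3043/1080 2231/800 6361/2160
5591/1800 6569/2000 22789/7200
13667/3600 3627/1000 26309/7200
8503/2160 19301/4800 4039/1080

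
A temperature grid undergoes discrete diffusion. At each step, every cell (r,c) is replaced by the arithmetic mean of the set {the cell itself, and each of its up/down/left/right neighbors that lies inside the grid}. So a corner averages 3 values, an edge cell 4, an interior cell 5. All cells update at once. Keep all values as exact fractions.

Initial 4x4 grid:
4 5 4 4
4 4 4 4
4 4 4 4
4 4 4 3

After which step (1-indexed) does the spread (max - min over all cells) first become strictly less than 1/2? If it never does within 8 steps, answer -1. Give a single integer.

Step 1: max=13/3, min=11/3, spread=2/3
Step 2: max=511/120, min=67/18, spread=193/360
Step 3: max=4531/1080, min=823/216, spread=52/135
  -> spread < 1/2 first at step 3
Step 4: max=448843/108000, min=24877/6480, spread=102679/324000
Step 5: max=4026643/972000, min=3768767/972000, spread=64469/243000
Step 6: max=120154387/29160000, min=113669291/29160000, spread=810637/3645000
Step 7: max=3592475101/874800000, min=685796977/174960000, spread=20436277/109350000
Step 8: max=107386630891/26244000000, min=20653069831/5248800000, spread=515160217/3280500000

Answer: 3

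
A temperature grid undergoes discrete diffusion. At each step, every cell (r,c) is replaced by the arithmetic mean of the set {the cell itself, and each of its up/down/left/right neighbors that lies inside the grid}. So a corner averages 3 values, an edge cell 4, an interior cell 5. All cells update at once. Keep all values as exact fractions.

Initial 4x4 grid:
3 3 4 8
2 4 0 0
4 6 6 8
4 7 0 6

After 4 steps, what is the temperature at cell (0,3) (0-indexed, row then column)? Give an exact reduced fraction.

Step 1: cell (0,3) = 4
Step 2: cell (0,3) = 47/12
Step 3: cell (0,3) = 2731/720
Step 4: cell (0,3) = 81241/21600
Full grid after step 4:
  109721/32400 736909/216000 260879/72000 81241/21600
  776329/216000 334133/90000 15193/4000 71651/18000
  296531/72000 81941/20000 95597/22500 230281/54000
  94033/21600 20141/4500 30017/6750 73183/16200

Answer: 81241/21600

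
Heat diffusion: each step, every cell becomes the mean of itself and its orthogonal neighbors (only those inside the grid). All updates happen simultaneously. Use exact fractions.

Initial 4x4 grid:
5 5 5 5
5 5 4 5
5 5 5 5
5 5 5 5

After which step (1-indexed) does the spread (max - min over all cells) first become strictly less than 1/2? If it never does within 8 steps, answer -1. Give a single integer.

Answer: 1

Derivation:
Step 1: max=5, min=19/4, spread=1/4
  -> spread < 1/2 first at step 1
Step 2: max=5, min=239/50, spread=11/50
Step 3: max=5, min=11633/2400, spread=367/2400
Step 4: max=2987/600, min=52429/10800, spread=1337/10800
Step 5: max=89531/18000, min=1578331/324000, spread=33227/324000
Step 6: max=535951/108000, min=47385673/9720000, spread=849917/9720000
Step 7: max=8031467/1620000, min=1424285653/291600000, spread=21378407/291600000
Step 8: max=2406311657/486000000, min=42773537629/8748000000, spread=540072197/8748000000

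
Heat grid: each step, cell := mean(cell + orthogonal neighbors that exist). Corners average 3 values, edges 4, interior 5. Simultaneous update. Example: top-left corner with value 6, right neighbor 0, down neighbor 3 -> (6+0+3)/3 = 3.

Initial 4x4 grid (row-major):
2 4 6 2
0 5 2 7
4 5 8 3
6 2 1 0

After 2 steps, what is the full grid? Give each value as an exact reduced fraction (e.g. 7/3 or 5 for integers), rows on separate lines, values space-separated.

After step 1:
  2 17/4 7/2 5
  11/4 16/5 28/5 7/2
  15/4 24/5 19/5 9/2
  4 7/2 11/4 4/3
After step 2:
  3 259/80 367/80 4
  117/40 103/25 98/25 93/20
  153/40 381/100 429/100 197/60
  15/4 301/80 683/240 103/36

Answer: 3 259/80 367/80 4
117/40 103/25 98/25 93/20
153/40 381/100 429/100 197/60
15/4 301/80 683/240 103/36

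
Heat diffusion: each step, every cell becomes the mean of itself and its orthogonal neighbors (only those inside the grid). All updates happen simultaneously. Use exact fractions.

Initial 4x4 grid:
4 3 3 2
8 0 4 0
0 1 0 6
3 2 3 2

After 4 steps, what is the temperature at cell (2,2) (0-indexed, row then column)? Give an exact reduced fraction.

Step 1: cell (2,2) = 14/5
Step 2: cell (2,2) = 171/100
Step 3: cell (2,2) = 3673/1500
Step 4: cell (2,2) = 98233/45000
Full grid after step 4:
  3643/1200 53221/18000 133351/54000 80657/32400
  105407/36000 75343/30000 227693/90000 247637/108000
  252113/108000 108361/45000 98233/45000 267209/108000
  4568/2025 222923/108000 253979/108000 9463/4050

Answer: 98233/45000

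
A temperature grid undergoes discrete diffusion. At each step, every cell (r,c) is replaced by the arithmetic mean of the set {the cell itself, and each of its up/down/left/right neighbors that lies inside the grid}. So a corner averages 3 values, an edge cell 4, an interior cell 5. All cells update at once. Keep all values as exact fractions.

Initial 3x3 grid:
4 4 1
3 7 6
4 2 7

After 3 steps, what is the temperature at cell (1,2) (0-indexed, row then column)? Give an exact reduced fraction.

Step 1: cell (1,2) = 21/4
Step 2: cell (1,2) = 1099/240
Step 3: cell (1,2) = 66953/14400
Full grid after step 3:
  4277/1080 952/225 9229/2160
  30139/7200 25661/6000 66953/14400
  1489/360 1823/400 1121/240

Answer: 66953/14400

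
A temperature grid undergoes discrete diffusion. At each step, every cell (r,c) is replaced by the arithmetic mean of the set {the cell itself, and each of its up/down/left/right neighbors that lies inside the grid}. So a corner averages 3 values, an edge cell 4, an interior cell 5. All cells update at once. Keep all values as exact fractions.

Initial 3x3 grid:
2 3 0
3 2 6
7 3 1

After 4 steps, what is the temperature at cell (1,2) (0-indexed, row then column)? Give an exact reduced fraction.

Step 1: cell (1,2) = 9/4
Step 2: cell (1,2) = 719/240
Step 3: cell (1,2) = 39973/14400
Step 4: cell (1,2) = 2536631/864000
Full grid after step 4:
  376943/129600 2453881/864000 29089/10800
  460751/144000 1075747/360000 2536631/864000
  432193/129600 2837131/864000 198959/64800

Answer: 2536631/864000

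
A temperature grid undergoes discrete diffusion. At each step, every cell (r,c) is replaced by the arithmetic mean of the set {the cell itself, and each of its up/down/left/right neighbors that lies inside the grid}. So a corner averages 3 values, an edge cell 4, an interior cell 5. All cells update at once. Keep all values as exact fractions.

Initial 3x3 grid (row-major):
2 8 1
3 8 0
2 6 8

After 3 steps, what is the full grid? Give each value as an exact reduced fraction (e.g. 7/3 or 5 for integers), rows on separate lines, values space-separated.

After step 1:
  13/3 19/4 3
  15/4 5 17/4
  11/3 6 14/3
After step 2:
  77/18 205/48 4
  67/16 19/4 203/48
  161/36 29/6 179/36
After step 3:
  917/216 2491/576 25/6
  283/64 1069/240 2585/576
  1943/432 685/144 2021/432

Answer: 917/216 2491/576 25/6
283/64 1069/240 2585/576
1943/432 685/144 2021/432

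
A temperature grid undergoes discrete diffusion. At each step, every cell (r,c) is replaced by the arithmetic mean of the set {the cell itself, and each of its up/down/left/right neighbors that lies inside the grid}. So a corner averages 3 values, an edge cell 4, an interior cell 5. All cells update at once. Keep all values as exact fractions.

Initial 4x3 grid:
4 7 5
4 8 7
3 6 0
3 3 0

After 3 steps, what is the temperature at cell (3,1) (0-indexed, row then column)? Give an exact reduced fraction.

Answer: 1263/400

Derivation:
Step 1: cell (3,1) = 3
Step 2: cell (3,1) = 11/4
Step 3: cell (3,1) = 1263/400
Full grid after step 3:
  3893/720 4993/900 12209/2160
  3891/800 7673/1500 35219/7200
  9863/2400 484/125 3021/800
  481/144 1263/400 407/144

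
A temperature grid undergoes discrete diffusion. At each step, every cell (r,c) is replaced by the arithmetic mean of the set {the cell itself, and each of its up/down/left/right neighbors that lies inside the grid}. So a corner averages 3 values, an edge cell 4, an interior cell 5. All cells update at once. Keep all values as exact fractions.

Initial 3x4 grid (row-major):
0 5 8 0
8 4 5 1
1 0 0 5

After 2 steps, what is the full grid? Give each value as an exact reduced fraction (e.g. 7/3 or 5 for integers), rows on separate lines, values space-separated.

After step 1:
  13/3 17/4 9/2 3
  13/4 22/5 18/5 11/4
  3 5/4 5/2 2
After step 2:
  71/18 1049/240 307/80 41/12
  899/240 67/20 71/20 227/80
  5/2 223/80 187/80 29/12

Answer: 71/18 1049/240 307/80 41/12
899/240 67/20 71/20 227/80
5/2 223/80 187/80 29/12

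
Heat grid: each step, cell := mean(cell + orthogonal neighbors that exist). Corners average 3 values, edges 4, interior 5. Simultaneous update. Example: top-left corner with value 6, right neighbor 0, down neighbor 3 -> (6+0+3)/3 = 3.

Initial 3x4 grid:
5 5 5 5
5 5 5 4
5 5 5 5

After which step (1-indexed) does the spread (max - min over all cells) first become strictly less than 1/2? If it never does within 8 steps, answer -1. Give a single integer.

Answer: 1

Derivation:
Step 1: max=5, min=14/3, spread=1/3
  -> spread < 1/2 first at step 1
Step 2: max=5, min=1133/240, spread=67/240
Step 3: max=5, min=10363/2160, spread=437/2160
Step 4: max=4991/1000, min=4162469/864000, spread=29951/172800
Step 5: max=16796/3375, min=37664179/7776000, spread=206761/1555200
Step 6: max=26834329/5400000, min=15095804429/3110400000, spread=14430763/124416000
Step 7: max=2142347273/432000000, min=908012258311/186624000000, spread=139854109/1492992000
Step 8: max=192548771023/38880000000, min=54564728109749/11197440000000, spread=7114543559/89579520000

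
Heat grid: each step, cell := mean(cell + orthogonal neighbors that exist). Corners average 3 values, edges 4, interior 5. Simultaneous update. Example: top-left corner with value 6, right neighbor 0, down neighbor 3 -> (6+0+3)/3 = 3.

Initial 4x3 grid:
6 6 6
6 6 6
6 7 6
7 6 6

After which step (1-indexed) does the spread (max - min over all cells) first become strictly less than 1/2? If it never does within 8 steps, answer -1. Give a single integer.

Answer: 2

Derivation:
Step 1: max=13/2, min=6, spread=1/2
Step 2: max=58/9, min=6, spread=4/9
  -> spread < 1/2 first at step 2
Step 3: max=45509/7200, min=2413/400, spread=83/288
Step 4: max=409169/64800, min=43591/7200, spread=337/1296
Step 5: max=24388021/3888000, min=2919551/480000, spread=7396579/38880000
Step 6: max=1459982039/233280000, min=78983273/12960000, spread=61253/373248
Step 7: max=87330341401/13996800000, min=4751878057/777600000, spread=14372291/111974400
Step 8: max=5230582572059/839808000000, min=285571492163/46656000000, spread=144473141/1343692800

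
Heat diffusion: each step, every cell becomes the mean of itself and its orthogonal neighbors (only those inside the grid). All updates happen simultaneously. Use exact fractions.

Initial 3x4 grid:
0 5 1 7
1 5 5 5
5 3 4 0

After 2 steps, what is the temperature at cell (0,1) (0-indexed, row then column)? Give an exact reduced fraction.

Step 1: cell (0,1) = 11/4
Step 2: cell (0,1) = 261/80
Full grid after step 2:
  5/2 261/80 187/48 157/36
  231/80 351/100 391/100 187/48
  10/3 281/80 57/16 41/12

Answer: 261/80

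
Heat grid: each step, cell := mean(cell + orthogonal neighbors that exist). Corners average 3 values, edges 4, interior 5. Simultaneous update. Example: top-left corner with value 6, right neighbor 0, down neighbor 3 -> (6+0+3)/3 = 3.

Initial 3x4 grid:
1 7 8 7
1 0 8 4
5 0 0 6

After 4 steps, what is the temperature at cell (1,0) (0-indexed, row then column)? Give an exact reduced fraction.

Answer: 820367/288000

Derivation:
Step 1: cell (1,0) = 7/4
Step 2: cell (1,0) = 199/80
Step 3: cell (1,0) = 11893/4800
Step 4: cell (1,0) = 820367/288000
Full grid after step 4:
  139163/43200 23969/6000 259541/54000 704539/129600
  820367/288000 132441/40000 1580519/360000 4168771/864000
  103613/43200 23667/8000 785789/216000 563389/129600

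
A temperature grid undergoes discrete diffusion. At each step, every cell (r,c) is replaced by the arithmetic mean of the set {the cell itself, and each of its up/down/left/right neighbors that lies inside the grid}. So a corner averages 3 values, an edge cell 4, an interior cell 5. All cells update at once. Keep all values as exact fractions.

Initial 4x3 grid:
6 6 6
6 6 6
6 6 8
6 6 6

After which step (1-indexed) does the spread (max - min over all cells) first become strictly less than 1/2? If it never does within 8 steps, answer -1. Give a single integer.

Answer: 3

Derivation:
Step 1: max=20/3, min=6, spread=2/3
Step 2: max=391/60, min=6, spread=31/60
Step 3: max=3451/540, min=6, spread=211/540
  -> spread < 1/2 first at step 3
Step 4: max=340897/54000, min=5447/900, spread=14077/54000
Step 5: max=3056407/486000, min=327683/54000, spread=5363/24300
Step 6: max=91220809/14580000, min=182869/30000, spread=93859/583200
Step 7: max=5459074481/874800000, min=296936467/48600000, spread=4568723/34992000
Step 8: max=326708435629/52488000000, min=8929618889/1458000000, spread=8387449/83980800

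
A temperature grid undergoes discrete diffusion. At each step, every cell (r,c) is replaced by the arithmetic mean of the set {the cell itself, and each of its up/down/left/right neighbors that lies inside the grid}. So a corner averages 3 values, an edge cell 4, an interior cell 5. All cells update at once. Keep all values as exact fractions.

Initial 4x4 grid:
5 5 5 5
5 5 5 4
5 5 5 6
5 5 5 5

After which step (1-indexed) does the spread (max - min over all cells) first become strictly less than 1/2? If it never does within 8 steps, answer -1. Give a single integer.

Answer: 2

Derivation:
Step 1: max=16/3, min=14/3, spread=2/3
Step 2: max=77/15, min=73/15, spread=4/15
  -> spread < 1/2 first at step 2
Step 3: max=692/135, min=658/135, spread=34/135
Step 4: max=136969/27000, min=133031/27000, spread=1969/13500
Step 5: max=1230499/243000, min=1199501/243000, spread=15499/121500
Step 6: max=7354751/1458000, min=7225249/1458000, spread=64751/729000
Step 7: max=1101597709/218700000, min=1085402291/218700000, spread=8097709/109350000
Step 8: max=6597979031/1312200000, min=6524020969/1312200000, spread=36979031/656100000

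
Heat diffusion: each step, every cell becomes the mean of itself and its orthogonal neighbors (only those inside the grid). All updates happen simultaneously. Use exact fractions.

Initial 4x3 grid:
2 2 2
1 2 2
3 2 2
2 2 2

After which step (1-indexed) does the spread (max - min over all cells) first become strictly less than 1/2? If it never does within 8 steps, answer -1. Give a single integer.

Step 1: max=7/3, min=5/3, spread=2/3
Step 2: max=32/15, min=28/15, spread=4/15
  -> spread < 1/2 first at step 2
Step 3: max=287/135, min=253/135, spread=34/135
Step 4: max=22441/10800, min=20759/10800, spread=841/5400
Step 5: max=25097/12150, min=23503/12150, spread=797/6075
Step 6: max=15938393/7776000, min=15165607/7776000, spread=386393/3888000
Step 7: max=142780223/69984000, min=137155777/69984000, spread=2812223/34992000
Step 8: max=11384357629/5598720000, min=11010522371/5598720000, spread=186917629/2799360000

Answer: 2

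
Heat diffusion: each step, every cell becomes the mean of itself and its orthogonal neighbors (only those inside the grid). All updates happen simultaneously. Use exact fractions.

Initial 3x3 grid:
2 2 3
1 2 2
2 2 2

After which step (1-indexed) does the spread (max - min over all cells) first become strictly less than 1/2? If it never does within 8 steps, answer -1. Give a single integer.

Step 1: max=7/3, min=5/3, spread=2/3
Step 2: max=41/18, min=413/240, spread=401/720
Step 3: max=2299/1080, min=3883/2160, spread=143/432
  -> spread < 1/2 first at step 3
Step 4: max=135923/64800, min=241721/129600, spread=1205/5184
Step 5: max=7965031/3888000, min=14661187/7776000, spread=10151/62208
Step 6: max=473353007/233280000, min=893257889/466560000, spread=85517/746496
Step 7: max=28122395179/13996800000, min=53993443483/27993600000, spread=720431/8957952
Step 8: max=1678233044363/839808000000, min=3261634510601/1679616000000, spread=6069221/107495424

Answer: 3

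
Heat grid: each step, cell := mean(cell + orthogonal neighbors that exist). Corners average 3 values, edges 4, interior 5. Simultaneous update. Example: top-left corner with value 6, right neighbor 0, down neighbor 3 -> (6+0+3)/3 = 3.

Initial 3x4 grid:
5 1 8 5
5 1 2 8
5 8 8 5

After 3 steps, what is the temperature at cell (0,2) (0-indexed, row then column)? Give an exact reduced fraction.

Answer: 3757/800

Derivation:
Step 1: cell (0,2) = 4
Step 2: cell (0,2) = 403/80
Step 3: cell (0,2) = 3757/800
Full grid after step 3:
  8479/2160 30523/7200 3757/800 3953/720
  3971/900 1669/375 2617/500 1103/200
  3503/720 12391/2400 13021/2400 4303/720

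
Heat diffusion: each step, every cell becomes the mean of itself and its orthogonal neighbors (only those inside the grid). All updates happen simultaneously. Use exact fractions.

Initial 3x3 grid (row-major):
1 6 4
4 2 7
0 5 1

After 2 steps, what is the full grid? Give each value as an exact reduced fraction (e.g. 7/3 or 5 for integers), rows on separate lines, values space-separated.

Answer: 26/9 1043/240 149/36
793/240 153/50 183/40
9/4 53/15 59/18

Derivation:
After step 1:
  11/3 13/4 17/3
  7/4 24/5 7/2
  3 2 13/3
After step 2:
  26/9 1043/240 149/36
  793/240 153/50 183/40
  9/4 53/15 59/18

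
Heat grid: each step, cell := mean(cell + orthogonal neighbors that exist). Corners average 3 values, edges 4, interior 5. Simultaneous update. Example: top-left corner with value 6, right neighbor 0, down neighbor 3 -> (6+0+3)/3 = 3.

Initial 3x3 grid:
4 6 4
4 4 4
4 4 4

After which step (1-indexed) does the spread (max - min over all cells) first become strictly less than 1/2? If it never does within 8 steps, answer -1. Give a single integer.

Step 1: max=14/3, min=4, spread=2/3
Step 2: max=547/120, min=4, spread=67/120
Step 3: max=4757/1080, min=407/100, spread=1807/5400
  -> spread < 1/2 first at step 3
Step 4: max=1885963/432000, min=11161/2700, spread=33401/144000
Step 5: max=16781933/3888000, min=1123391/270000, spread=3025513/19440000
Step 6: max=6685726867/1555200000, min=60355949/14400000, spread=53531/497664
Step 7: max=399280925849/93312000000, min=16343116051/3888000000, spread=450953/5971968
Step 8: max=23903783560603/5598720000000, min=1967248610519/466560000000, spread=3799043/71663616

Answer: 3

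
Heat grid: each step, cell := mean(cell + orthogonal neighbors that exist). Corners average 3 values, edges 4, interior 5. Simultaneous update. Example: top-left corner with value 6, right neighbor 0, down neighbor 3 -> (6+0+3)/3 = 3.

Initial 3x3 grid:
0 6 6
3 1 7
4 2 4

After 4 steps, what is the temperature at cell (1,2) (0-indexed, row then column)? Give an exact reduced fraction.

Answer: 1768841/432000

Derivation:
Step 1: cell (1,2) = 9/2
Step 2: cell (1,2) = 569/120
Step 3: cell (1,2) = 29803/7200
Step 4: cell (1,2) = 1768841/432000
Full grid after step 4:
  141857/43200 3278807/864000 533521/129600
  77137/24000 638017/180000 1768841/432000
  44069/14400 3029057/864000 494971/129600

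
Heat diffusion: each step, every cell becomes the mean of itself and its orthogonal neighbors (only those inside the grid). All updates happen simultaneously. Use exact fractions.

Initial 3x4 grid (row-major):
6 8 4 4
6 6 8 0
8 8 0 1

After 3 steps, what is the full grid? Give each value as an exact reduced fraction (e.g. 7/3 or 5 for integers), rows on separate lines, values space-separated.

After step 1:
  20/3 6 6 8/3
  13/2 36/5 18/5 13/4
  22/3 11/2 17/4 1/3
After step 2:
  115/18 97/15 137/30 143/36
  277/40 144/25 243/50 197/80
  58/9 1457/240 821/240 47/18
After step 3:
  7121/1080 1304/225 17879/3600 7921/2160
  15311/2400 12033/2000 2107/500 16687/4800
  13997/2160 39053/7200 30533/7200 1529/540

Answer: 7121/1080 1304/225 17879/3600 7921/2160
15311/2400 12033/2000 2107/500 16687/4800
13997/2160 39053/7200 30533/7200 1529/540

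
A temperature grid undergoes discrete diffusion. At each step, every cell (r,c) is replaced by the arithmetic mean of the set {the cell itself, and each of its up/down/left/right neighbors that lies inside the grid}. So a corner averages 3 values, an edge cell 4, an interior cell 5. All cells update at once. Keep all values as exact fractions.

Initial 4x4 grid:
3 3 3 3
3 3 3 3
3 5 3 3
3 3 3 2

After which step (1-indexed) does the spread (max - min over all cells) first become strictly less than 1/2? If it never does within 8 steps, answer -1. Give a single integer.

Answer: 3

Derivation:
Step 1: max=7/2, min=8/3, spread=5/6
Step 2: max=86/25, min=49/18, spread=323/450
Step 3: max=3967/1200, min=21013/7200, spread=2789/7200
  -> spread < 1/2 first at step 3
Step 4: max=70559/21600, min=5969/2025, spread=20669/64800
Step 5: max=3486919/1080000, min=3889793/1296000, spread=1472549/6480000
Step 6: max=62462963/19440000, min=4411549/1458000, spread=10926929/58320000
Step 7: max=1860740693/583200000, min=17739852493/5832000000, spread=867554437/5832000000
Step 8: max=55610897459/17496000000, min=178009048063/58320000000, spread=22081830401/174960000000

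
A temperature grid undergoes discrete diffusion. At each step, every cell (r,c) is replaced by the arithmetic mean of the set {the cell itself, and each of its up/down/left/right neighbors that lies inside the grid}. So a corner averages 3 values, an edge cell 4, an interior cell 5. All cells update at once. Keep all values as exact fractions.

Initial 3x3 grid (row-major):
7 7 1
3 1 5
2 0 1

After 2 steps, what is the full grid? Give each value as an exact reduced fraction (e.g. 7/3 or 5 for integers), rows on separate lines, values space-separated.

Answer: 155/36 43/10 31/9
827/240 269/100 173/60
71/36 59/30 5/3

Derivation:
After step 1:
  17/3 4 13/3
  13/4 16/5 2
  5/3 1 2
After step 2:
  155/36 43/10 31/9
  827/240 269/100 173/60
  71/36 59/30 5/3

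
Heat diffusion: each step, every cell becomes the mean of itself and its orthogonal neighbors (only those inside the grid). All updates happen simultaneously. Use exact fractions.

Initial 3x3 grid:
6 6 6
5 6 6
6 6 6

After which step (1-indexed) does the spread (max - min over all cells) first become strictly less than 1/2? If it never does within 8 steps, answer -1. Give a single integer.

Answer: 1

Derivation:
Step 1: max=6, min=17/3, spread=1/3
  -> spread < 1/2 first at step 1
Step 2: max=6, min=1373/240, spread=67/240
Step 3: max=1193/200, min=12523/2160, spread=1807/10800
Step 4: max=32039/5400, min=5026037/864000, spread=33401/288000
Step 5: max=3196609/540000, min=45426067/7776000, spread=3025513/38880000
Step 6: max=170044051/28800000, min=18197473133/3110400000, spread=53531/995328
Step 7: max=45864883949/7776000000, min=1093711074151/186624000000, spread=450953/11943936
Step 8: max=5497711389481/933120000000, min=65675736439397/11197440000000, spread=3799043/143327232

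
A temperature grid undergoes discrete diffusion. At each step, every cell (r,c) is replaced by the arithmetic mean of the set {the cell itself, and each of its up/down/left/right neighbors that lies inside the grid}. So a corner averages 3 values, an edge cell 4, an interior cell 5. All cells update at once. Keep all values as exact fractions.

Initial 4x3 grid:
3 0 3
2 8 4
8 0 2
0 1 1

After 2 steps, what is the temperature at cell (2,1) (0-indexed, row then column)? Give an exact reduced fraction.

Step 1: cell (2,1) = 19/5
Step 2: cell (2,1) = 227/100
Full grid after step 2:
  125/36 103/40 121/36
  733/240 98/25 167/60
  291/80 227/100 167/60
  2 259/120 43/36

Answer: 227/100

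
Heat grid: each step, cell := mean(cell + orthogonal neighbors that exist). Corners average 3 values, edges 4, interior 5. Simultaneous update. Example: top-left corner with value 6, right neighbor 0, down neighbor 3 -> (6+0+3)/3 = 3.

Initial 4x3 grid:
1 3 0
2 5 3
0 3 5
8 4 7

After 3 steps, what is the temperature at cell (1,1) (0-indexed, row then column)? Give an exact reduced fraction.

Step 1: cell (1,1) = 16/5
Step 2: cell (1,1) = 141/50
Step 3: cell (1,1) = 6001/2000
Full grid after step 3:
  847/360 11719/4800 27/10
  6407/2400 6001/2000 7607/2400
  2799/800 11179/3000 29591/7200
  2873/720 32201/7200 9929/2160

Answer: 6001/2000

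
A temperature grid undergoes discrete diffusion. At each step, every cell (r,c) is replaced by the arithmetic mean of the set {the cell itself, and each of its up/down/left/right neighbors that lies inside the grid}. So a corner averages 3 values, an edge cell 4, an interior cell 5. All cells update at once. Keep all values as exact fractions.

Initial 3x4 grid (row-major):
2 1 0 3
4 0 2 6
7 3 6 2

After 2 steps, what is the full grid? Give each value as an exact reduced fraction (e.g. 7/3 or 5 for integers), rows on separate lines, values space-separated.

Answer: 19/9 79/48 161/80 31/12
49/16 64/25 64/25 823/240
143/36 167/48 883/240 67/18

Derivation:
After step 1:
  7/3 3/4 3/2 3
  13/4 2 14/5 13/4
  14/3 4 13/4 14/3
After step 2:
  19/9 79/48 161/80 31/12
  49/16 64/25 64/25 823/240
  143/36 167/48 883/240 67/18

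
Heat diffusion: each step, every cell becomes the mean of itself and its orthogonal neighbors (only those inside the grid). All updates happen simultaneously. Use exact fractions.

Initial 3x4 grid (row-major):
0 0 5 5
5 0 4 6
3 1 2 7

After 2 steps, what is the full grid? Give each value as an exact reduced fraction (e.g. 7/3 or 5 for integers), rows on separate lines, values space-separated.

Answer: 59/36 101/48 809/240 43/9
13/6 203/100 179/50 577/120
13/6 5/2 67/20 14/3

Derivation:
After step 1:
  5/3 5/4 7/2 16/3
  2 2 17/5 11/2
  3 3/2 7/2 5
After step 2:
  59/36 101/48 809/240 43/9
  13/6 203/100 179/50 577/120
  13/6 5/2 67/20 14/3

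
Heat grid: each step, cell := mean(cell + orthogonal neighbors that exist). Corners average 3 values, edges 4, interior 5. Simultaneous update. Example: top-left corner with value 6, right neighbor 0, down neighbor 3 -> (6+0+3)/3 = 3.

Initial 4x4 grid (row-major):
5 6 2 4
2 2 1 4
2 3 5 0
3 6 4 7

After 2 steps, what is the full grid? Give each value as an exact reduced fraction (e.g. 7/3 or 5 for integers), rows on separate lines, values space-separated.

After step 1:
  13/3 15/4 13/4 10/3
  11/4 14/5 14/5 9/4
  5/2 18/5 13/5 4
  11/3 4 11/2 11/3
After step 2:
  65/18 53/15 197/60 53/18
  743/240 157/50 137/50 743/240
  751/240 31/10 37/10 751/240
  61/18 503/120 473/120 79/18

Answer: 65/18 53/15 197/60 53/18
743/240 157/50 137/50 743/240
751/240 31/10 37/10 751/240
61/18 503/120 473/120 79/18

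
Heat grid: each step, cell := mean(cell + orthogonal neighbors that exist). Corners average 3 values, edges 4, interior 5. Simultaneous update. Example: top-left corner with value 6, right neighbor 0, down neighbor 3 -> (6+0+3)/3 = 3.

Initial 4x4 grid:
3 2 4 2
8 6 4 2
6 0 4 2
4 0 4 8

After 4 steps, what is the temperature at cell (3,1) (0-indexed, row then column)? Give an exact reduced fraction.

Answer: 189803/54000

Derivation:
Step 1: cell (3,1) = 2
Step 2: cell (3,1) = 47/15
Step 3: cell (3,1) = 1177/360
Step 4: cell (3,1) = 189803/54000
Full grid after step 4:
  68633/16200 166447/43200 30019/8640 207163/64800
  7093/1728 87271/22500 620077/180000 72871/21600
  834977/216000 129781/36000 64219/18000 376379/108000
  46051/12960 189803/54000 188287/54000 23599/6480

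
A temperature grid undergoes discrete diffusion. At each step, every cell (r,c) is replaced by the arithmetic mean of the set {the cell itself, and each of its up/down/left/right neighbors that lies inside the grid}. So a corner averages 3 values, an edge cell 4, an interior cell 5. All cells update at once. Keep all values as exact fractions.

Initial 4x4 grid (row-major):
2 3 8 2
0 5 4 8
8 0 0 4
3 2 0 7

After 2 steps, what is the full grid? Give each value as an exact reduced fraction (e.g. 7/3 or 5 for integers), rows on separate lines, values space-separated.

After step 1:
  5/3 9/2 17/4 6
  15/4 12/5 5 9/2
  11/4 3 8/5 19/4
  13/3 5/4 9/4 11/3
After step 2:
  119/36 769/240 79/16 59/12
  317/120 373/100 71/20 81/16
  83/24 11/5 83/25 871/240
  25/9 65/24 263/120 32/9

Answer: 119/36 769/240 79/16 59/12
317/120 373/100 71/20 81/16
83/24 11/5 83/25 871/240
25/9 65/24 263/120 32/9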